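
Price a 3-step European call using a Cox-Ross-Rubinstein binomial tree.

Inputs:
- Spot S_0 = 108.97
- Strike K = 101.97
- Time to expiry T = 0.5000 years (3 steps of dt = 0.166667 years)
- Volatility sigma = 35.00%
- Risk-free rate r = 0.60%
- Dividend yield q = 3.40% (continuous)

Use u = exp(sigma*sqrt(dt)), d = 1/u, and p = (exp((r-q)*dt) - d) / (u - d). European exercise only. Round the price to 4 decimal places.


dt = T/N = 0.166667
u = exp(sigma*sqrt(dt)) = 1.153599; d = 1/u = 0.866852
p = (exp((r-q)*dt) - d) / (u - d) = 0.448102
Discount per step: exp(-r*dt) = 0.999000
Stock lattice S(k, i) with i counting down-moves:
  k=0: S(0,0) = 108.9700
  k=1: S(1,0) = 125.7077; S(1,1) = 94.4609
  k=2: S(2,0) = 145.0163; S(2,1) = 108.9700; S(2,2) = 81.8836
  k=3: S(3,0) = 167.2908; S(3,1) = 125.7077; S(3,2) = 94.4609; S(3,3) = 70.9810
Terminal payoffs V(N, i) = max(S_T - K, 0):
  V(3,0) = 65.320751; V(3,1) = 23.737718; V(3,2) = 0.000000; V(3,3) = 0.000000
Backward induction: V(k, i) = exp(-r*dt) * [p * V(k+1, i) + (1-p) * V(k+1, i+1)].
  V(2,0) = exp(-r*dt) * [p*65.320751 + (1-p)*23.737718] = 42.328823
  V(2,1) = exp(-r*dt) * [p*23.737718 + (1-p)*0.000000] = 10.626296
  V(2,2) = exp(-r*dt) * [p*0.000000 + (1-p)*0.000000] = 0.000000
  V(1,0) = exp(-r*dt) * [p*42.328823 + (1-p)*10.626296] = 24.807452
  V(1,1) = exp(-r*dt) * [p*10.626296 + (1-p)*0.000000] = 4.756909
  V(0,0) = exp(-r*dt) * [p*24.807452 + (1-p)*4.756909] = 13.727870

Answer: Price = V(0,0) = 13.7279


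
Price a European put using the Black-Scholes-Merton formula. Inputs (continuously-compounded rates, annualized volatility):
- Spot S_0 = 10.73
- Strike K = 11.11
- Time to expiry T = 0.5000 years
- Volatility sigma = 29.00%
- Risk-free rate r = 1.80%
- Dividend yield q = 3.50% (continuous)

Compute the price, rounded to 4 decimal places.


Answer: Price = 1.1329

Derivation:
d1 = (ln(S/K) + (r - q + 0.5*sigma^2) * T) / (sigma * sqrt(T)) = -0.10863621
d2 = d1 - sigma * sqrt(T) = -0.31369718
exp(-rT) = 0.99104038; exp(-qT) = 0.98265224
P = K * exp(-rT) * N(-d2) - S_0 * exp(-qT) * N(-d1)
N(-d1) = 0.54325448; N(-d2) = 0.62312448
P = 11.1100 * 0.99104038 * 0.62312448 - 10.7300 * 0.98265224 * 0.54325448 = 1.1329


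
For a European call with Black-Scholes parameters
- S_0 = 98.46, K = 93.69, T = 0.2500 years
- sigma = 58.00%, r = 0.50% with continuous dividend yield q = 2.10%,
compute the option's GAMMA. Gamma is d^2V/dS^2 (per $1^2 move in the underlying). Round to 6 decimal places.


d1 = 0.3024445323; d2 = 0.0124445323
phi(d1) = 0.3811070848; exp(-qT) = 0.9947637572; exp(-rT) = 0.9987507809
Gamma = exp(-qT) * phi(d1) / (S * sigma * sqrt(T)) = 0.9947637572 * 0.3811070848 / (98.4600 * 0.5800 * 0.5000000000) = 0.013277

Answer: Gamma = 0.013277


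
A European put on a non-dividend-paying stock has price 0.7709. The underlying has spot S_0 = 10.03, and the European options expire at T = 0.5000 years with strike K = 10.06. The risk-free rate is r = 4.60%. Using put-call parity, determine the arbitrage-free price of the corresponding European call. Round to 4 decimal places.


Put-call parity: C - P = S_0 * exp(-qT) - K * exp(-rT).
S_0 * exp(-qT) = 10.0300 * 1.00000000 = 10.03000000
K * exp(-rT) = 10.0600 * 0.97726248 = 9.83126059
C = P + S*exp(-qT) - K*exp(-rT)
C = 0.7709 + 10.03000000 - 9.83126059 = 0.9696

Answer: Call price = 0.9696


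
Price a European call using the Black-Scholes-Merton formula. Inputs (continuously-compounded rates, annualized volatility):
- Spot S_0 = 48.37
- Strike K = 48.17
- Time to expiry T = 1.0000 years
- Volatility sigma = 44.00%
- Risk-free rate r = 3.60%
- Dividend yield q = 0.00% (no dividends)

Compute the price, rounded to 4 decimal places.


Answer: Price = 9.2423

Derivation:
d1 = (ln(S/K) + (r - q + 0.5*sigma^2) * T) / (sigma * sqrt(T)) = 0.31123492
d2 = d1 - sigma * sqrt(T) = -0.12876508
exp(-rT) = 0.96464029; exp(-qT) = 1.00000000
C = S_0 * exp(-qT) * N(d1) - K * exp(-rT) * N(d2)
N(d1) = 0.62218898; N(d2) = 0.44877177
C = 48.3700 * 1.00000000 * 0.62218898 - 48.1700 * 0.96464029 * 0.44877177 = 9.2423


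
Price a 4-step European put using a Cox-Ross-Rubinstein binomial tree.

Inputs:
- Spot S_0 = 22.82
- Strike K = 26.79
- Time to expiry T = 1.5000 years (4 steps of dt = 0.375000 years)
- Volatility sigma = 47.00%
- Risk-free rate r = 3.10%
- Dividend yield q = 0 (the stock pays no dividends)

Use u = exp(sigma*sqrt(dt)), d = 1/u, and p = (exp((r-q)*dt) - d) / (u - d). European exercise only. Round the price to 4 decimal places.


dt = T/N = 0.375000
u = exp(sigma*sqrt(dt)) = 1.333511; d = 1/u = 0.749900
p = (exp((r-q)*dt) - d) / (u - d) = 0.448574
Discount per step: exp(-r*dt) = 0.988442
Stock lattice S(k, i) with i counting down-moves:
  k=0: S(0,0) = 22.8200
  k=1: S(1,0) = 30.4307; S(1,1) = 17.1127
  k=2: S(2,0) = 40.5797; S(2,1) = 22.8200; S(2,2) = 12.8328
  k=3: S(3,0) = 54.1134; S(3,1) = 30.4307; S(3,2) = 17.1127; S(3,3) = 9.6233
  k=4: S(4,0) = 72.1608; S(4,1) = 40.5797; S(4,2) = 22.8200; S(4,3) = 12.8328; S(4,4) = 7.2166
Terminal payoffs V(N, i) = max(K - S_T, 0):
  V(4,0) = 0.000000; V(4,1) = 0.000000; V(4,2) = 3.970000; V(4,3) = 13.957163; V(4,4) = 19.573449
Backward induction: V(k, i) = exp(-r*dt) * [p * V(k+1, i) + (1-p) * V(k+1, i+1)].
  V(3,0) = exp(-r*dt) * [p*0.000000 + (1-p)*0.000000] = 0.000000
  V(3,1) = exp(-r*dt) * [p*0.000000 + (1-p)*3.970000] = 2.163859
  V(3,2) = exp(-r*dt) * [p*3.970000 + (1-p)*13.957163] = 9.367645
  V(3,3) = exp(-r*dt) * [p*13.957163 + (1-p)*19.573449] = 16.857022
  V(2,0) = exp(-r*dt) * [p*0.000000 + (1-p)*2.163859] = 1.179417
  V(2,1) = exp(-r*dt) * [p*2.163859 + (1-p)*9.367645] = 6.065292
  V(2,2) = exp(-r*dt) * [p*9.367645 + (1-p)*16.857022] = 13.341481
  V(1,0) = exp(-r*dt) * [p*1.179417 + (1-p)*6.065292] = 3.828844
  V(1,1) = exp(-r*dt) * [p*6.065292 + (1-p)*13.341481] = 9.961097
  V(0,0) = exp(-r*dt) * [p*3.828844 + (1-p)*9.961097] = 7.126992

Answer: Price = V(0,0) = 7.1270


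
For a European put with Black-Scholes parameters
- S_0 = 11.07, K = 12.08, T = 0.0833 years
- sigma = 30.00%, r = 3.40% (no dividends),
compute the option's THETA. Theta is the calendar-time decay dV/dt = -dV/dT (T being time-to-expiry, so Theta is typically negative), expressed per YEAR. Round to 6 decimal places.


Answer: Theta = -1.139652

Derivation:
d1 = -0.9323964012; d2 = -1.0189816193
phi(d1) = 0.2583034926; exp(-qT) = 1.0000000000; exp(-rT) = 0.9971718069
Theta = -S*exp(-qT)*phi(d1)*sigma/(2*sqrt(T)) + r*K*exp(-rT)*N(-d2) - q*S*exp(-qT)*N(-d1)
N(-d1) = 0.8244341480; N(-d2) = 0.8458941536; sqrt(T) = 0.2886173938
Term 1 = -11.0700 * 1.0000000000 * 0.2583034926 * 0.3000 / (2 * 0.2886173938) = -1.4860952897
Term 2 = 0.0340 * 12.0800 * 0.9971718069 * 0.8458941536 = 0.3464430599
Term 3 = 0 (no dividend yield, q = 0)
Theta = -1.4860952897 + (0.3464430599) + (0.0000000000) = -1.139652


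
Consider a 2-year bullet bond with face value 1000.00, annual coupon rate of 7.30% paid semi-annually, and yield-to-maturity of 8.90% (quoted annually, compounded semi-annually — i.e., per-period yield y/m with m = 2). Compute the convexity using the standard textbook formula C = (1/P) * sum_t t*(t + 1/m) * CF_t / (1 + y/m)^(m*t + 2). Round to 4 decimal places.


Answer: Convexity = 4.2637

Derivation:
Coupon per period c = face * coupon_rate / m = 36.500000
Periods per year m = 2; per-period yield y/m = 0.044500
Number of cashflows N = 4
Cashflows (t years, CF_t, discount factor 1/(1+y/m)^(m*t), PV):
  t = 0.5000: CF_t = 36.500000, DF = 0.957396, PV = 34.944950
  t = 1.0000: CF_t = 36.500000, DF = 0.916607, PV = 33.456151
  t = 1.5000: CF_t = 36.500000, DF = 0.877556, PV = 32.030781
  t = 2.0000: CF_t = 1036.500000, DF = 0.840168, PV = 870.834305
Price P = sum_t PV_t = 971.266187
Convexity numerator sum_t t*(t + 1/m) * CF_t / (1+y/m)^(m*t + 2):
  t = 0.5000: term = 16.015391
  t = 1.0000: term = 45.999207
  t = 1.5000: term = 88.078903
  t = 2.0000: term = 3991.063566
Convexity = (1/P) * sum = 4141.157067 / 971.266187 = 4.263669


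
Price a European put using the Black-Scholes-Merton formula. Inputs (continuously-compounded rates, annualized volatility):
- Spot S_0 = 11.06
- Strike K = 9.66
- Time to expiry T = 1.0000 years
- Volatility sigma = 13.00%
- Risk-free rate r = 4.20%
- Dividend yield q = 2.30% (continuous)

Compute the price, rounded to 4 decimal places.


d1 = (ln(S/K) + (r - q + 0.5*sigma^2) * T) / (sigma * sqrt(T)) = 1.25224114
d2 = d1 - sigma * sqrt(T) = 1.12224114
exp(-rT) = 0.95886978; exp(-qT) = 0.97726248
P = K * exp(-rT) * N(-d2) - S_0 * exp(-qT) * N(-d1)
N(-d1) = 0.10524101; N(-d2) = 0.13087996
P = 9.6600 * 0.95886978 * 0.13087996 - 11.0600 * 0.97726248 * 0.10524101 = 0.0748

Answer: Price = 0.0748


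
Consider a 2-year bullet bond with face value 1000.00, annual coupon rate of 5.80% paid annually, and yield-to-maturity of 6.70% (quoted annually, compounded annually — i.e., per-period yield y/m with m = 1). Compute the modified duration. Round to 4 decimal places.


Answer: Modified duration = 1.8226

Derivation:
Coupon per period c = face * coupon_rate / m = 58.000000
Periods per year m = 1; per-period yield y/m = 0.067000
Number of cashflows N = 2
Cashflows (t years, CF_t, discount factor 1/(1+y/m)^(m*t), PV):
  t = 1.0000: CF_t = 58.000000, DF = 0.937207, PV = 54.358013
  t = 2.0000: CF_t = 1058.000000, DF = 0.878357, PV = 929.301908
Price P = sum_t PV_t = 983.659921
First compute Macaulay numerator sum_t t * PV_t:
  t * PV_t at t = 1.0000: 54.358013
  t * PV_t at t = 2.0000: 1858.603816
Macaulay duration D = 1912.961829 / 983.659921 = 1.944739
Modified duration = D / (1 + y/m) = 1.944739 / (1 + 0.067000) = 1.822623


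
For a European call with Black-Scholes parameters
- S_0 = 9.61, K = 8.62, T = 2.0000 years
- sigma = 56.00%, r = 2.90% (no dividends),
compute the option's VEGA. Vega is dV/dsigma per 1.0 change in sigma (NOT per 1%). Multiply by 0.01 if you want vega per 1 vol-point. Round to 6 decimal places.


d1 = 0.6064944997; d2 = -0.1854650952
phi(d1) = 0.3319216532; exp(-qT) = 1.0000000000; exp(-rT) = 0.9436499474
Vega = S * exp(-qT) * phi(d1) * sqrt(T) = 9.6100 * 1.0000000000 * 0.3319216532 * 1.4142135624 = 4.511012

Answer: Vega = 4.511012


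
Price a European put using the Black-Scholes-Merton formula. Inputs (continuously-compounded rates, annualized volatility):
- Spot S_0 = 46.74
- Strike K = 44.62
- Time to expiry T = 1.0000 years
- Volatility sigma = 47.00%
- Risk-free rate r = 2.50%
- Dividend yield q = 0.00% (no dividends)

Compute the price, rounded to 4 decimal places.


Answer: Price = 6.8686

Derivation:
d1 = (ln(S/K) + (r - q + 0.5*sigma^2) * T) / (sigma * sqrt(T)) = 0.38695349
d2 = d1 - sigma * sqrt(T) = -0.08304651
exp(-rT) = 0.97530991; exp(-qT) = 1.00000000
P = K * exp(-rT) * N(-d2) - S_0 * exp(-qT) * N(-d1)
N(-d1) = 0.34939532; N(-d2) = 0.53309272
P = 44.6200 * 0.97530991 * 0.53309272 - 46.7400 * 1.00000000 * 0.34939532 = 6.8686


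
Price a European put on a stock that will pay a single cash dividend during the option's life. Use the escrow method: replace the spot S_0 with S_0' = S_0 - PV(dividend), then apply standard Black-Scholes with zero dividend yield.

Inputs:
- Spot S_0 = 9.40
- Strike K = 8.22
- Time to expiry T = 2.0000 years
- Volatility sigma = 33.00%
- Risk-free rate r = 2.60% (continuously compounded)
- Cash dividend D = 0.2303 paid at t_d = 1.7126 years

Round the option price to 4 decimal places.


PV(D) = D * exp(-r * t_d) = 0.2303 * 0.95644920 = 0.22027025
S_0' = S_0 - PV(D) = 9.4000 - 0.22027025 = 9.17972975
d1 = (ln(S_0'/K) + (r + sigma^2/2)*T) / (sigma*sqrt(T)) = 0.58138653
d2 = d1 - sigma*sqrt(T) = 0.11469605
exp(-rT) = 0.94932887
N(-d1) = 0.28048999; N(-d2) = 0.45434302
P = K * exp(-rT) * N(-d2) - S_0' * N(-d1) = 8.2200 * 0.94932887 * 0.45434302 - 9.17972975 * 0.28048999 = 0.9706

Answer: Price = 0.9706


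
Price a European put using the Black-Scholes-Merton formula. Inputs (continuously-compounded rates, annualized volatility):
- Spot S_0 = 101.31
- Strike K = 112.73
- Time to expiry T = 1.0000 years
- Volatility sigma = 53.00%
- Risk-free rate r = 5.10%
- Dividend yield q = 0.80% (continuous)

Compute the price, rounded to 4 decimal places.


d1 = (ln(S/K) + (r - q + 0.5*sigma^2) * T) / (sigma * sqrt(T)) = 0.14460291
d2 = d1 - sigma * sqrt(T) = -0.38539709
exp(-rT) = 0.95027867; exp(-qT) = 0.99203191
P = K * exp(-rT) * N(-d2) - S_0 * exp(-qT) * N(-d1)
N(-d1) = 0.44251220; N(-d2) = 0.65002838
P = 112.7300 * 0.95027867 * 0.65002838 - 101.3100 * 0.99203191 * 0.44251220 = 25.1605

Answer: Price = 25.1605


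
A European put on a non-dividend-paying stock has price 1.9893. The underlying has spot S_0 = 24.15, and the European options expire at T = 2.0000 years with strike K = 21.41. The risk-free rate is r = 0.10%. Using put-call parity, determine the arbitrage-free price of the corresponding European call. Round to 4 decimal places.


Answer: Call price = 4.7721

Derivation:
Put-call parity: C - P = S_0 * exp(-qT) - K * exp(-rT).
S_0 * exp(-qT) = 24.1500 * 1.00000000 = 24.15000000
K * exp(-rT) = 21.4100 * 0.99800200 = 21.36722279
C = P + S*exp(-qT) - K*exp(-rT)
C = 1.9893 + 24.15000000 - 21.36722279 = 4.7721


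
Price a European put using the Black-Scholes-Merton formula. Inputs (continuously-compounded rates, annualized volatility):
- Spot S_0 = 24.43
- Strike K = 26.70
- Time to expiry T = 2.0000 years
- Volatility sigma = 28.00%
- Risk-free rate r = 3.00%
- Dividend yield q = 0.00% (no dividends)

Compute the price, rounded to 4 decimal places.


Answer: Price = 4.2581

Derivation:
d1 = (ln(S/K) + (r - q + 0.5*sigma^2) * T) / (sigma * sqrt(T)) = 0.12512840
d2 = d1 - sigma * sqrt(T) = -0.27085139
exp(-rT) = 0.94176453; exp(-qT) = 1.00000000
P = K * exp(-rT) * N(-d2) - S_0 * exp(-qT) * N(-d1)
N(-d1) = 0.45021095; N(-d2) = 0.60674733
P = 26.7000 * 0.94176453 * 0.60674733 - 24.4300 * 1.00000000 * 0.45021095 = 4.2581


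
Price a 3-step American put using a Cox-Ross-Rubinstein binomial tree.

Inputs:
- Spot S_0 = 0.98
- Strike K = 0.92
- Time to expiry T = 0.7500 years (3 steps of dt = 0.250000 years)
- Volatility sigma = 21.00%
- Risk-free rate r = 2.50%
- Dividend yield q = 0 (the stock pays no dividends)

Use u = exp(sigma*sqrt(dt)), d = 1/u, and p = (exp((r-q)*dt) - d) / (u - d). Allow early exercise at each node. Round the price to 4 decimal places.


Answer: Price = V(0,0) = 0.0398

Derivation:
dt = T/N = 0.250000
u = exp(sigma*sqrt(dt)) = 1.110711; d = 1/u = 0.900325
p = (exp((r-q)*dt) - d) / (u - d) = 0.503574
Discount per step: exp(-r*dt) = 0.993769
Stock lattice S(k, i) with i counting down-moves:
  k=0: S(0,0) = 0.9800
  k=1: S(1,0) = 1.0885; S(1,1) = 0.8823
  k=2: S(2,0) = 1.2090; S(2,1) = 0.9800; S(2,2) = 0.7944
  k=3: S(3,0) = 1.3429; S(3,1) = 1.0885; S(3,2) = 0.8823; S(3,3) = 0.7152
Terminal payoffs V(N, i) = max(K - S_T, 0):
  V(3,0) = 0.000000; V(3,1) = 0.000000; V(3,2) = 0.037682; V(3,3) = 0.204807
Backward induction: V(k, i) = exp(-r*dt) * [p * V(k+1, i) + (1-p) * V(k+1, i+1)]; then take max(V_cont, immediate exercise) for American.
  V(2,0) = exp(-r*dt) * [p*0.000000 + (1-p)*0.000000] = 0.000000; exercise = 0.000000; V(2,0) = max -> 0.000000
  V(2,1) = exp(-r*dt) * [p*0.000000 + (1-p)*0.037682] = 0.018590; exercise = 0.000000; V(2,1) = max -> 0.018590
  V(2,2) = exp(-r*dt) * [p*0.037682 + (1-p)*0.204807] = 0.119895; exercise = 0.125627; V(2,2) = max -> 0.125627
  V(1,0) = exp(-r*dt) * [p*0.000000 + (1-p)*0.018590] = 0.009171; exercise = 0.000000; V(1,0) = max -> 0.009171
  V(1,1) = exp(-r*dt) * [p*0.018590 + (1-p)*0.125627] = 0.071279; exercise = 0.037682; V(1,1) = max -> 0.071279
  V(0,0) = exp(-r*dt) * [p*0.009171 + (1-p)*0.071279] = 0.039754; exercise = 0.000000; V(0,0) = max -> 0.039754


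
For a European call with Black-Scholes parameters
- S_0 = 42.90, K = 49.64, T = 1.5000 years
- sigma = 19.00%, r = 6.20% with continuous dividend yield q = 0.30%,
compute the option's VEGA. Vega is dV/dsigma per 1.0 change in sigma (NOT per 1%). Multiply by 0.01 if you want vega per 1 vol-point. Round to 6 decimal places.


d1 = -0.1304251630; d2 = -0.3631266886
phi(d1) = 0.3955635212; exp(-qT) = 0.9955101098; exp(-rT) = 0.9111935003
Vega = S * exp(-qT) * phi(d1) * sqrt(T) = 42.9000 * 0.9955101098 * 0.3955635212 * 1.2247448714 = 20.690207

Answer: Vega = 20.690207


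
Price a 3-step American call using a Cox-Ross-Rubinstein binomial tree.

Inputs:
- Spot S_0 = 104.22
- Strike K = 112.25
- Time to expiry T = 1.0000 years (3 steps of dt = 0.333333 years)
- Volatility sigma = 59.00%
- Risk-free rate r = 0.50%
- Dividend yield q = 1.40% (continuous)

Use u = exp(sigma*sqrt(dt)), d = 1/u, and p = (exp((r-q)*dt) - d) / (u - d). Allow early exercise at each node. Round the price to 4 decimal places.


Answer: Price = V(0,0) = 22.5985

Derivation:
dt = T/N = 0.333333
u = exp(sigma*sqrt(dt)) = 1.405842; d = 1/u = 0.711317
p = (exp((r-q)*dt) - d) / (u - d) = 0.411342
Discount per step: exp(-r*dt) = 0.998335
Stock lattice S(k, i) with i counting down-moves:
  k=0: S(0,0) = 104.2200
  k=1: S(1,0) = 146.5169; S(1,1) = 74.1335
  k=2: S(2,0) = 205.9796; S(2,1) = 104.2200; S(2,2) = 52.7324
  k=3: S(3,0) = 289.5749; S(3,1) = 146.5169; S(3,2) = 74.1335; S(3,3) = 37.5095
Terminal payoffs V(N, i) = max(S_T - K, 0):
  V(3,0) = 177.324912; V(3,1) = 34.266889; V(3,2) = 0.000000; V(3,3) = 0.000000
Backward induction: V(k, i) = exp(-r*dt) * [p * V(k+1, i) + (1-p) * V(k+1, i+1)]; then take max(V_cont, immediate exercise) for American.
  V(2,0) = exp(-r*dt) * [p*177.324912 + (1-p)*34.266889] = 92.957576; exercise = 93.729648; V(2,0) = max -> 93.729648
  V(2,1) = exp(-r*dt) * [p*34.266889 + (1-p)*0.000000] = 14.071931; exercise = 0.000000; V(2,1) = max -> 14.071931
  V(2,2) = exp(-r*dt) * [p*0.000000 + (1-p)*0.000000] = 0.000000; exercise = 0.000000; V(2,2) = max -> 0.000000
  V(1,0) = exp(-r*dt) * [p*93.729648 + (1-p)*14.071931] = 46.760481; exercise = 34.266889; V(1,0) = max -> 46.760481
  V(1,1) = exp(-r*dt) * [p*14.071931 + (1-p)*0.000000] = 5.778734; exercise = 0.000000; V(1,1) = max -> 5.778734
  V(0,0) = exp(-r*dt) * [p*46.760481 + (1-p)*5.778734] = 22.598545; exercise = 0.000000; V(0,0) = max -> 22.598545


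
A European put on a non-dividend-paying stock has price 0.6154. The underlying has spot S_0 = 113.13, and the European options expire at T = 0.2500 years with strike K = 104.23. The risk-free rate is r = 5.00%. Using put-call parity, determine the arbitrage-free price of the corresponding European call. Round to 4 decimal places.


Put-call parity: C - P = S_0 * exp(-qT) - K * exp(-rT).
S_0 * exp(-qT) = 113.1300 * 1.00000000 = 113.13000000
K * exp(-rT) = 104.2300 * 0.98757780 = 102.93523415
C = P + S*exp(-qT) - K*exp(-rT)
C = 0.6154 + 113.13000000 - 102.93523415 = 10.8102

Answer: Call price = 10.8102


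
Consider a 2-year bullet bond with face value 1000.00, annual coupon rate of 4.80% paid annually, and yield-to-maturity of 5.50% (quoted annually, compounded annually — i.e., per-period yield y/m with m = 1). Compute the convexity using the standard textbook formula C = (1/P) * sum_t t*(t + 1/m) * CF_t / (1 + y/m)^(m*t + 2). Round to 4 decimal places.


Answer: Convexity = 5.2251

Derivation:
Coupon per period c = face * coupon_rate / m = 48.000000
Periods per year m = 1; per-period yield y/m = 0.055000
Number of cashflows N = 2
Cashflows (t years, CF_t, discount factor 1/(1+y/m)^(m*t), PV):
  t = 1.0000: CF_t = 48.000000, DF = 0.947867, PV = 45.497630
  t = 2.0000: CF_t = 1048.000000, DF = 0.898452, PV = 941.578132
Price P = sum_t PV_t = 987.075762
Convexity numerator sum_t t*(t + 1/m) * CF_t / (1+y/m)^(m*t + 2):
  t = 1.0000: term = 81.754912
  t = 2.0000: term = 5075.778882
Convexity = (1/P) * sum = 5157.533794 / 987.075762 = 5.225064


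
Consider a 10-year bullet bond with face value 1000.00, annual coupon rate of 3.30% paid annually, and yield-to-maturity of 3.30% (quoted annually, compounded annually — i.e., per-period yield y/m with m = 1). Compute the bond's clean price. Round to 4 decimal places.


Answer: Price = 1000.0000

Derivation:
Coupon per period c = face * coupon_rate / m = 33.000000
Periods per year m = 1; per-period yield y/m = 0.033000
Number of cashflows N = 10
Cashflows (t years, CF_t, discount factor 1/(1+y/m)^(m*t), PV):
  t = 1.0000: CF_t = 33.000000, DF = 0.968054, PV = 31.945789
  t = 2.0000: CF_t = 33.000000, DF = 0.937129, PV = 30.925256
  t = 3.0000: CF_t = 33.000000, DF = 0.907192, PV = 29.937324
  t = 4.0000: CF_t = 33.000000, DF = 0.878211, PV = 28.980952
  t = 5.0000: CF_t = 33.000000, DF = 0.850156, PV = 28.055133
  t = 6.0000: CF_t = 33.000000, DF = 0.822997, PV = 27.158890
  t = 7.0000: CF_t = 33.000000, DF = 0.796705, PV = 26.291278
  t = 8.0000: CF_t = 33.000000, DF = 0.771254, PV = 25.451382
  t = 9.0000: CF_t = 33.000000, DF = 0.746616, PV = 24.638317
  t = 10.0000: CF_t = 1033.000000, DF = 0.722764, PV = 746.615680
Price P = sum_t PV_t = 1000.000000


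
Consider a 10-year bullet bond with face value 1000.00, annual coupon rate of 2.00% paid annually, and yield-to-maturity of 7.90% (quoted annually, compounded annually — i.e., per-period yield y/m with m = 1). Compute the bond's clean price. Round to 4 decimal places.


Coupon per period c = face * coupon_rate / m = 20.000000
Periods per year m = 1; per-period yield y/m = 0.079000
Number of cashflows N = 10
Cashflows (t years, CF_t, discount factor 1/(1+y/m)^(m*t), PV):
  t = 1.0000: CF_t = 20.000000, DF = 0.926784, PV = 18.535681
  t = 2.0000: CF_t = 20.000000, DF = 0.858929, PV = 17.178574
  t = 3.0000: CF_t = 20.000000, DF = 0.796041, PV = 15.920828
  t = 4.0000: CF_t = 20.000000, DF = 0.737758, PV = 14.755170
  t = 5.0000: CF_t = 20.000000, DF = 0.683743, PV = 13.674856
  t = 6.0000: CF_t = 20.000000, DF = 0.633682, PV = 12.673639
  t = 7.0000: CF_t = 20.000000, DF = 0.587286, PV = 11.745726
  t = 8.0000: CF_t = 20.000000, DF = 0.544288, PV = 10.885752
  t = 9.0000: CF_t = 20.000000, DF = 0.504437, PV = 10.088741
  t = 10.0000: CF_t = 1020.000000, DF = 0.467504, PV = 476.854324
Price P = sum_t PV_t = 602.313292

Answer: Price = 602.3133


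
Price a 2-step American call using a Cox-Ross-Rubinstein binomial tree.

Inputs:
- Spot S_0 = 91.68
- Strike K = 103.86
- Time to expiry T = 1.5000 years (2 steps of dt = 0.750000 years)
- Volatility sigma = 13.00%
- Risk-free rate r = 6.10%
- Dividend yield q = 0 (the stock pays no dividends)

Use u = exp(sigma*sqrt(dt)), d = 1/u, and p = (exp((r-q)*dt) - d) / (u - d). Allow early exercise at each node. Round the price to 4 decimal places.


Answer: Price = V(0,0) = 4.6210

Derivation:
dt = T/N = 0.750000
u = exp(sigma*sqrt(dt)) = 1.119165; d = 1/u = 0.893523
p = (exp((r-q)*dt) - d) / (u - d) = 0.679348
Discount per step: exp(-r*dt) = 0.955281
Stock lattice S(k, i) with i counting down-moves:
  k=0: S(0,0) = 91.6800
  k=1: S(1,0) = 102.6051; S(1,1) = 81.9182
  k=2: S(2,0) = 114.8321; S(2,1) = 91.6800; S(2,2) = 73.1958
Terminal payoffs V(N, i) = max(S_T - K, 0):
  V(2,0) = 10.972077; V(2,1) = 0.000000; V(2,2) = 0.000000
Backward induction: V(k, i) = exp(-r*dt) * [p * V(k+1, i) + (1-p) * V(k+1, i+1)]; then take max(V_cont, immediate exercise) for American.
  V(1,0) = exp(-r*dt) * [p*10.972077 + (1-p)*0.000000] = 7.120524; exercise = 0.000000; V(1,0) = max -> 7.120524
  V(1,1) = exp(-r*dt) * [p*0.000000 + (1-p)*0.000000] = 0.000000; exercise = 0.000000; V(1,1) = max -> 0.000000
  V(0,0) = exp(-r*dt) * [p*7.120524 + (1-p)*0.000000] = 4.620991; exercise = 0.000000; V(0,0) = max -> 4.620991


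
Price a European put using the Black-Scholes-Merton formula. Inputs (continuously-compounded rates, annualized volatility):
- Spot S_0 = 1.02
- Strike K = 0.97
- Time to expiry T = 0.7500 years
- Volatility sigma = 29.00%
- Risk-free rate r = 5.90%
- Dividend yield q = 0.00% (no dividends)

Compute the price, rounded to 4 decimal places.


Answer: Price = 0.0581

Derivation:
d1 = (ln(S/K) + (r - q + 0.5*sigma^2) * T) / (sigma * sqrt(T)) = 0.50189391
d2 = d1 - sigma * sqrt(T) = 0.25074655
exp(-rT) = 0.95671475; exp(-qT) = 1.00000000
P = K * exp(-rT) * N(-d2) - S_0 * exp(-qT) * N(-d1)
N(-d1) = 0.30787107; N(-d2) = 0.40100504
P = 0.9700 * 0.95671475 * 0.40100504 - 1.0200 * 1.00000000 * 0.30787107 = 0.0581


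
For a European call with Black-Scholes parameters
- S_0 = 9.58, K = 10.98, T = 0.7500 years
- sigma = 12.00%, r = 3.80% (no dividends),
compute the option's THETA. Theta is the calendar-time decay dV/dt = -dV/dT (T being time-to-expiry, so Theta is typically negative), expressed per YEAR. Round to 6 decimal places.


d1 = -0.9862859647; d2 = -1.0902090131
phi(d1) = 0.2452889108; exp(-qT) = 1.0000000000; exp(-rT) = 0.9719022941
Theta = -S*exp(-qT)*phi(d1)*sigma/(2*sqrt(T)) - r*K*exp(-rT)*N(d2) + q*S*exp(-qT)*N(d1)
N(d1) = 0.1619964026; N(d2) = 0.1378105420; sqrt(T) = 0.8660254038
Term 1 = -9.5800 * 1.0000000000 * 0.2452889108 * 0.1200 / (2 * 0.8660254038) = -0.1628036144
Term 2 = -0.0380 * 10.9800 * 0.9719022941 * 0.1378105420 = -0.0558844505
Term 3 = 0 (no dividend yield, q = 0)
Theta = -0.1628036144 + (-0.0558844505) + (0.0000000000) = -0.218688

Answer: Theta = -0.218688


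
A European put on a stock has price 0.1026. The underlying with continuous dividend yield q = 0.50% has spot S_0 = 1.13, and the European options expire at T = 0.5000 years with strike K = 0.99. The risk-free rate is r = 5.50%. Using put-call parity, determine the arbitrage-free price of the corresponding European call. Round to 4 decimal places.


Answer: Call price = 0.2666

Derivation:
Put-call parity: C - P = S_0 * exp(-qT) - K * exp(-rT).
S_0 * exp(-qT) = 1.1300 * 0.99750312 = 1.12717853
K * exp(-rT) = 0.9900 * 0.97287468 = 0.96314594
C = P + S*exp(-qT) - K*exp(-rT)
C = 0.1026 + 1.12717853 - 0.96314594 = 0.2666


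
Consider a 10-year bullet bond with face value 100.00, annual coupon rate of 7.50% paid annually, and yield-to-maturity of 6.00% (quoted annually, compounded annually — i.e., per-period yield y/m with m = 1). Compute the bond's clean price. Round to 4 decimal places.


Answer: Price = 111.0401

Derivation:
Coupon per period c = face * coupon_rate / m = 7.500000
Periods per year m = 1; per-period yield y/m = 0.060000
Number of cashflows N = 10
Cashflows (t years, CF_t, discount factor 1/(1+y/m)^(m*t), PV):
  t = 1.0000: CF_t = 7.500000, DF = 0.943396, PV = 7.075472
  t = 2.0000: CF_t = 7.500000, DF = 0.889996, PV = 6.674973
  t = 3.0000: CF_t = 7.500000, DF = 0.839619, PV = 6.297145
  t = 4.0000: CF_t = 7.500000, DF = 0.792094, PV = 5.940702
  t = 5.0000: CF_t = 7.500000, DF = 0.747258, PV = 5.604436
  t = 6.0000: CF_t = 7.500000, DF = 0.704961, PV = 5.287204
  t = 7.0000: CF_t = 7.500000, DF = 0.665057, PV = 4.987928
  t = 8.0000: CF_t = 7.500000, DF = 0.627412, PV = 4.705593
  t = 9.0000: CF_t = 7.500000, DF = 0.591898, PV = 4.439238
  t = 10.0000: CF_t = 107.500000, DF = 0.558395, PV = 60.027439
Price P = sum_t PV_t = 111.040131


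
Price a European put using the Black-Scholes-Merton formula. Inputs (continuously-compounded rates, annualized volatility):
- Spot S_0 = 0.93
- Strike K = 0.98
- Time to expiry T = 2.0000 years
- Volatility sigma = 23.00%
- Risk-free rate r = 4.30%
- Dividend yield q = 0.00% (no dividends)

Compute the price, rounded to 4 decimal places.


Answer: Price = 0.1034

Derivation:
d1 = (ln(S/K) + (r - q + 0.5*sigma^2) * T) / (sigma * sqrt(T)) = 0.26603206
d2 = d1 - sigma * sqrt(T) = -0.05923706
exp(-rT) = 0.91759423; exp(-qT) = 1.00000000
P = K * exp(-rT) * N(-d2) - S_0 * exp(-qT) * N(-d1)
N(-d1) = 0.39510726; N(-d2) = 0.52361835
P = 0.9800 * 0.91759423 * 0.52361835 - 0.9300 * 1.00000000 * 0.39510726 = 0.1034


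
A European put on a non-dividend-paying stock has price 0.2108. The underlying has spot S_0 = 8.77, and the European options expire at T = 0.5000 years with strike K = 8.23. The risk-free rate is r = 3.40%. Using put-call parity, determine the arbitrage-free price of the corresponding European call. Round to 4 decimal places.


Answer: Call price = 0.8895

Derivation:
Put-call parity: C - P = S_0 * exp(-qT) - K * exp(-rT).
S_0 * exp(-qT) = 8.7700 * 1.00000000 = 8.77000000
K * exp(-rT) = 8.2300 * 0.98314368 = 8.09127252
C = P + S*exp(-qT) - K*exp(-rT)
C = 0.2108 + 8.77000000 - 8.09127252 = 0.8895


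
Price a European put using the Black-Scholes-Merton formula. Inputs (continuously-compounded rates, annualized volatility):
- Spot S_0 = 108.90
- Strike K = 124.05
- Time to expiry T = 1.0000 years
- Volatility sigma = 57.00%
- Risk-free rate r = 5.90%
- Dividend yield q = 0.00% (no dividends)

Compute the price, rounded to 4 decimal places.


d1 = (ln(S/K) + (r - q + 0.5*sigma^2) * T) / (sigma * sqrt(T)) = 0.15999179
d2 = d1 - sigma * sqrt(T) = -0.41000821
exp(-rT) = 0.94270677; exp(-qT) = 1.00000000
P = K * exp(-rT) * N(-d2) - S_0 * exp(-qT) * N(-d1)
N(-d1) = 0.43644377; N(-d2) = 0.65910004
P = 124.0500 * 0.94270677 * 0.65910004 - 108.9000 * 1.00000000 * 0.43644377 = 29.5483

Answer: Price = 29.5483


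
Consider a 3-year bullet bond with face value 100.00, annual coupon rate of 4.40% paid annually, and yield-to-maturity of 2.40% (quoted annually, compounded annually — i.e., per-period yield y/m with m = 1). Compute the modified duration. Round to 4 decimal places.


Coupon per period c = face * coupon_rate / m = 4.400000
Periods per year m = 1; per-period yield y/m = 0.024000
Number of cashflows N = 3
Cashflows (t years, CF_t, discount factor 1/(1+y/m)^(m*t), PV):
  t = 1.0000: CF_t = 4.400000, DF = 0.976562, PV = 4.296875
  t = 2.0000: CF_t = 4.400000, DF = 0.953674, PV = 4.196167
  t = 3.0000: CF_t = 104.400000, DF = 0.931323, PV = 97.230077
Price P = sum_t PV_t = 105.723119
First compute Macaulay numerator sum_t t * PV_t:
  t * PV_t at t = 1.0000: 4.296875
  t * PV_t at t = 2.0000: 8.392334
  t * PV_t at t = 3.0000: 291.690230
Macaulay duration D = 304.379439 / 105.723119 = 2.879024
Modified duration = D / (1 + y/m) = 2.879024 / (1 + 0.024000) = 2.811547

Answer: Modified duration = 2.8115


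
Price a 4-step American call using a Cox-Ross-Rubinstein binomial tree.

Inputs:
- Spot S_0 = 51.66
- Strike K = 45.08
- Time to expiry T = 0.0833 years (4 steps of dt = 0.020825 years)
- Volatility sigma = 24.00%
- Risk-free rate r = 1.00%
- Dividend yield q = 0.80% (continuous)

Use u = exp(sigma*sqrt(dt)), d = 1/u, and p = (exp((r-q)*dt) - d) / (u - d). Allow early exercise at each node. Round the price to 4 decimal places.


dt = T/N = 0.020825
u = exp(sigma*sqrt(dt)) = 1.035241; d = 1/u = 0.965959
p = (exp((r-q)*dt) - d) / (u - d) = 0.491944
Discount per step: exp(-r*dt) = 0.999792
Stock lattice S(k, i) with i counting down-moves:
  k=0: S(0,0) = 51.6600
  k=1: S(1,0) = 53.4805; S(1,1) = 49.9014
  k=2: S(2,0) = 55.3652; S(2,1) = 51.6600; S(2,2) = 48.2027
  k=3: S(3,0) = 57.3164; S(3,1) = 53.4805; S(3,2) = 49.9014; S(3,3) = 46.5618
  k=4: S(4,0) = 59.3362; S(4,1) = 55.3652; S(4,2) = 51.6600; S(4,3) = 48.2027; S(4,4) = 44.9768
Terminal payoffs V(N, i) = max(S_T - K, 0):
  V(4,0) = 14.256233; V(4,1) = 10.285240; V(4,2) = 6.580000; V(4,3) = 3.122728; V(4,4) = 0.000000
Backward induction: V(k, i) = exp(-r*dt) * [p * V(k+1, i) + (1-p) * V(k+1, i+1)]; then take max(V_cont, immediate exercise) for American.
  V(3,0) = exp(-r*dt) * [p*14.256233 + (1-p)*10.285240] = 12.236196; exercise = 12.236357; V(3,0) = max -> 12.236357
  V(3,1) = exp(-r*dt) * [p*10.285240 + (1-p)*6.580000] = 8.401019; exercise = 8.400541; V(3,1) = max -> 8.401019
  V(3,2) = exp(-r*dt) * [p*6.580000 + (1-p)*3.122728] = 4.822506; exercise = 4.821432; V(3,2) = max -> 4.822506
  V(3,3) = exp(-r*dt) * [p*3.122728 + (1-p)*0.000000] = 1.535886; exercise = 1.481850; V(3,3) = max -> 1.535886
  V(2,0) = exp(-r*dt) * [p*12.236357 + (1-p)*8.401019] = 10.285647; exercise = 10.285240; V(2,0) = max -> 10.285647
  V(2,1) = exp(-r*dt) * [p*8.401019 + (1-p)*4.822506] = 6.581562; exercise = 6.580000; V(2,1) = max -> 6.581562
  V(2,2) = exp(-r*dt) * [p*4.822506 + (1-p)*1.535886] = 3.152061; exercise = 3.122728; V(2,2) = max -> 3.152061
  V(1,0) = exp(-r*dt) * [p*10.285647 + (1-p)*6.581562] = 8.402012; exercise = 8.400541; V(1,0) = max -> 8.402012
  V(1,1) = exp(-r*dt) * [p*6.581562 + (1-p)*3.152061] = 4.838174; exercise = 4.821432; V(1,1) = max -> 4.838174
  V(0,0) = exp(-r*dt) * [p*8.402012 + (1-p)*4.838174] = 6.590009; exercise = 6.580000; V(0,0) = max -> 6.590009

Answer: Price = V(0,0) = 6.5900


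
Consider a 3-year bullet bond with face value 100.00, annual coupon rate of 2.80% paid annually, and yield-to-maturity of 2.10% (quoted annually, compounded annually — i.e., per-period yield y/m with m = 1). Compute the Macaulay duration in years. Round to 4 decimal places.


Coupon per period c = face * coupon_rate / m = 2.800000
Periods per year m = 1; per-period yield y/m = 0.021000
Number of cashflows N = 3
Cashflows (t years, CF_t, discount factor 1/(1+y/m)^(m*t), PV):
  t = 1.0000: CF_t = 2.800000, DF = 0.979432, PV = 2.742409
  t = 2.0000: CF_t = 2.800000, DF = 0.959287, PV = 2.686003
  t = 3.0000: CF_t = 102.800000, DF = 0.939556, PV = 96.586380
Price P = sum_t PV_t = 102.014793
Macaulay numerator sum_t t * PV_t:
  t * PV_t at t = 1.0000: 2.742409
  t * PV_t at t = 2.0000: 5.372007
  t * PV_t at t = 3.0000: 289.759139
Macaulay duration D = (sum_t t * PV_t) / P = 297.873555 / 102.014793 = 2.919906

Answer: Macaulay duration = 2.9199 years


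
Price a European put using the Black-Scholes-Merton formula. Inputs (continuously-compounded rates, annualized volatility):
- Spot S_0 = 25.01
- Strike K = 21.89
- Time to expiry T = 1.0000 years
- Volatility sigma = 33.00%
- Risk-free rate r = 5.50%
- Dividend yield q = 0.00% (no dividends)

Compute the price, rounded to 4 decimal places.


d1 = (ln(S/K) + (r - q + 0.5*sigma^2) * T) / (sigma * sqrt(T)) = 0.73544192
d2 = d1 - sigma * sqrt(T) = 0.40544192
exp(-rT) = 0.94648515; exp(-qT) = 1.00000000
P = K * exp(-rT) * N(-d2) - S_0 * exp(-qT) * N(-d1)
N(-d1) = 0.23103520; N(-d2) = 0.34257635
P = 21.8900 * 0.94648515 * 0.34257635 - 25.0100 * 1.00000000 * 0.23103520 = 1.3195

Answer: Price = 1.3195


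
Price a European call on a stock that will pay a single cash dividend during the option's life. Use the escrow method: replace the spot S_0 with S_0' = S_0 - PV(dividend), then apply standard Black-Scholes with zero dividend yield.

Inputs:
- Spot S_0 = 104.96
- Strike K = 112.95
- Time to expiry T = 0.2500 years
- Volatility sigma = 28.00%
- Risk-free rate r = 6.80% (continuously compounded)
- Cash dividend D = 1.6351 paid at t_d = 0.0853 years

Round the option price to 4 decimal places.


PV(D) = D * exp(-r * t_d) = 1.6351 * 0.99421639 = 1.62564322
S_0' = S_0 - PV(D) = 104.9600 - 1.62564322 = 103.33435678
d1 = (ln(S_0'/K) + (r + sigma^2/2)*T) / (sigma*sqrt(T)) = -0.44410950
d2 = d1 - sigma*sqrt(T) = -0.58410950
exp(-rT) = 0.98314368
N(d1) = 0.32848171; N(d2) = 0.27957332
C = S_0' * N(d1) - K * exp(-rT) * N(d2) = 103.33435678 * 0.32848171 - 112.9500 * 0.98314368 * 0.27957332 = 2.8979

Answer: Price = 2.8979


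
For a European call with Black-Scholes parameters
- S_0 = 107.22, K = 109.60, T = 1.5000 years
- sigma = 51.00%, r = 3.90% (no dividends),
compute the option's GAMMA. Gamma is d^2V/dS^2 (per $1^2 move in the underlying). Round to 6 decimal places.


d1 = 0.3708182043; d2 = -0.2538016801
phi(d1) = 0.3724354281; exp(-qT) = 1.0000000000; exp(-rT) = 0.9431782404
Gamma = exp(-qT) * phi(d1) / (S * sigma * sqrt(T)) = 1.0000000000 * 0.3724354281 / (107.2200 * 0.5100 * 1.2247448714) = 0.005561

Answer: Gamma = 0.005561


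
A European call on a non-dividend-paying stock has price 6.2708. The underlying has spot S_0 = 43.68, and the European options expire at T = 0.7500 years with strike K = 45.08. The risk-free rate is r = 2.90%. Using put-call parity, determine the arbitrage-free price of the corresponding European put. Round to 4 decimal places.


Answer: Put price = 6.7009

Derivation:
Put-call parity: C - P = S_0 * exp(-qT) - K * exp(-rT).
S_0 * exp(-qT) = 43.6800 * 1.00000000 = 43.68000000
K * exp(-rT) = 45.0800 * 0.97848483 = 44.11009594
P = C - S*exp(-qT) + K*exp(-rT)
P = 6.2708 - 43.68000000 + 44.11009594 = 6.7009


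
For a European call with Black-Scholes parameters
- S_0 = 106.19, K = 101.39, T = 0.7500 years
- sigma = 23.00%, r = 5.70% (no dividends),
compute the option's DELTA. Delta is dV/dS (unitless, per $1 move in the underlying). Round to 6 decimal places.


Answer: Delta = 0.707618

Derivation:
d1 = 0.5464393146; d2 = 0.3472534717
phi(d1) = 0.3436139482; exp(-qT) = 1.0000000000; exp(-rT) = 0.9581508979
N(d1) = 0.7076180041
Delta = exp(-qT) * N(d1) = 1.0000000000 * 0.7076180041 = 0.707618


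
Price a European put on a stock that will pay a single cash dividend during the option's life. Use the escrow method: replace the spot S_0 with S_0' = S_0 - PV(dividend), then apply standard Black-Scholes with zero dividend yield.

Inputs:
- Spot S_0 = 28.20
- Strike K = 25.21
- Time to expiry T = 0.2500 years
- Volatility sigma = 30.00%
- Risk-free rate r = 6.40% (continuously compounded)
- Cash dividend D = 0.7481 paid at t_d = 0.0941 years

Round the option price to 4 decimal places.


PV(D) = D * exp(-r * t_d) = 0.7481 * 0.99399570 = 0.74360818
S_0' = S_0 - PV(D) = 28.2000 - 0.74360818 = 27.45639182
d1 = (ln(S_0'/K) + (r + sigma^2/2)*T) / (sigma*sqrt(T)) = 0.75072169
d2 = d1 - sigma*sqrt(T) = 0.60072169
exp(-rT) = 0.98412732
N(-d1) = 0.22641008; N(-d2) = 0.27401269
P = K * exp(-rT) * N(-d2) - S_0' * N(-d1) = 25.2100 * 0.98412732 * 0.27401269 - 27.45639182 * 0.22641008 = 0.5818

Answer: Price = 0.5818


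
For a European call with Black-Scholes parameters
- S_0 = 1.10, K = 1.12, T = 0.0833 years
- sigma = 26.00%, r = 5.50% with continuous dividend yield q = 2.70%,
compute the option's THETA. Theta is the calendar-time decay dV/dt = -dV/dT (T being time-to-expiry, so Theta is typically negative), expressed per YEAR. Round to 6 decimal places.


d1 = -0.1715148708; d2 = -0.2465553932
phi(d1) = 0.3931173117; exp(-qT) = 0.9977534273; exp(-rT) = 0.9954289791
Theta = -S*exp(-qT)*phi(d1)*sigma/(2*sqrt(T)) - r*K*exp(-rT)*N(d2) + q*S*exp(-qT)*N(d1)
N(d1) = 0.4319094692; N(d2) = 0.4026261650; sqrt(T) = 0.2886173938
Term 1 = -1.1000 * 0.9977534273 * 0.3931173117 * 0.2600 / (2 * 0.2886173938) = -0.1943385394
Term 2 = -0.0550 * 1.1200 * 0.9954289791 * 0.4026261650 = -0.0246884023
Term 3 = 0.0270 * 1.1000 * 0.9977534273 * 0.4319094692 = 0.0127988928
Theta = -0.1943385394 + (-0.0246884023) + (0.0127988928) = -0.206228

Answer: Theta = -0.206228


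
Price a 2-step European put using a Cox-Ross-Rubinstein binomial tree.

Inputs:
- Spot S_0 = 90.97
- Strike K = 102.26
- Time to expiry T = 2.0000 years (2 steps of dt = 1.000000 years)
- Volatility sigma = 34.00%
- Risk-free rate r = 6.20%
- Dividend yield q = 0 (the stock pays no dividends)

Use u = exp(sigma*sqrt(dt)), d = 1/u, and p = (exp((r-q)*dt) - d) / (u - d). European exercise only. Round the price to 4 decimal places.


Answer: Price = V(0,0) = 16.9930

Derivation:
dt = T/N = 1.000000
u = exp(sigma*sqrt(dt)) = 1.404948; d = 1/u = 0.711770
p = (exp((r-q)*dt) - d) / (u - d) = 0.508084
Discount per step: exp(-r*dt) = 0.939883
Stock lattice S(k, i) with i counting down-moves:
  k=0: S(0,0) = 90.9700
  k=1: S(1,0) = 127.8081; S(1,1) = 64.7497
  k=2: S(2,0) = 179.5637; S(2,1) = 90.9700; S(2,2) = 46.0869
Terminal payoffs V(N, i) = max(K - S_T, 0):
  V(2,0) = 0.000000; V(2,1) = 11.290000; V(2,2) = 56.173052
Backward induction: V(k, i) = exp(-r*dt) * [p * V(k+1, i) + (1-p) * V(k+1, i+1)].
  V(1,0) = exp(-r*dt) * [p*0.000000 + (1-p)*11.290000] = 5.219861
  V(1,1) = exp(-r*dt) * [p*11.290000 + (1-p)*56.173052] = 31.362678
  V(0,0) = exp(-r*dt) * [p*5.219861 + (1-p)*31.362678] = 16.993027


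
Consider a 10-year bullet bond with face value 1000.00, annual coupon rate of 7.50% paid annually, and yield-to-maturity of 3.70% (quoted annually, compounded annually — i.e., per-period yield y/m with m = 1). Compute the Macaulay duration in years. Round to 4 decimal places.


Answer: Macaulay duration = 7.7428 years

Derivation:
Coupon per period c = face * coupon_rate / m = 75.000000
Periods per year m = 1; per-period yield y/m = 0.037000
Number of cashflows N = 10
Cashflows (t years, CF_t, discount factor 1/(1+y/m)^(m*t), PV):
  t = 1.0000: CF_t = 75.000000, DF = 0.964320, PV = 72.324012
  t = 2.0000: CF_t = 75.000000, DF = 0.929913, PV = 69.743502
  t = 3.0000: CF_t = 75.000000, DF = 0.896734, PV = 67.255065
  t = 4.0000: CF_t = 75.000000, DF = 0.864739, PV = 64.855414
  t = 5.0000: CF_t = 75.000000, DF = 0.833885, PV = 62.541383
  t = 6.0000: CF_t = 75.000000, DF = 0.804132, PV = 60.309916
  t = 7.0000: CF_t = 75.000000, DF = 0.775441, PV = 58.158068
  t = 8.0000: CF_t = 75.000000, DF = 0.747773, PV = 56.082997
  t = 9.0000: CF_t = 75.000000, DF = 0.721093, PV = 54.081964
  t = 10.0000: CF_t = 1075.000000, DF = 0.695364, PV = 747.516701
Price P = sum_t PV_t = 1312.869022
Macaulay numerator sum_t t * PV_t:
  t * PV_t at t = 1.0000: 72.324012
  t * PV_t at t = 2.0000: 139.487004
  t * PV_t at t = 3.0000: 201.765194
  t * PV_t at t = 4.0000: 259.421657
  t * PV_t at t = 5.0000: 312.706916
  t * PV_t at t = 6.0000: 361.859497
  t * PV_t at t = 7.0000: 407.106474
  t * PV_t at t = 8.0000: 448.663975
  t * PV_t at t = 9.0000: 486.737677
  t * PV_t at t = 10.0000: 7475.167014
Macaulay duration D = (sum_t t * PV_t) / P = 10165.239419 / 1312.869022 = 7.742767
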